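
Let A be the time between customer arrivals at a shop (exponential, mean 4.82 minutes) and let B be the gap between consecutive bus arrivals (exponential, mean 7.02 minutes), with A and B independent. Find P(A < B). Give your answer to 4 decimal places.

λ_1 = 1/4.82 = 0.207469, λ_2 = 1/7.02 = 0.14245.
For independent exponentials, P(A < B) = λ_1/(λ_1+λ_2) = 0.207469/0.349919 ≈ 0.5929.

0.5929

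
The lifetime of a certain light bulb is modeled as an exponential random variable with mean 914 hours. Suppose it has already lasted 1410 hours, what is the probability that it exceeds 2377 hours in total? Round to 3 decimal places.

0.347

The rate is λ = 1/914 = 0.00109409 per hour.
By the memoryless property, P(X > 1410+967 | X > 1410) = P(X > 967).
P(X > 967) = e^(−1.058) ≈ 0.347.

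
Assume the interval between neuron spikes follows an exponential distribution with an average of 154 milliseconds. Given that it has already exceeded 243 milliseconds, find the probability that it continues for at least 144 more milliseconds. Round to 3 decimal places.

0.393

The rate is λ = 1/154 = 0.00649351 per millisecond.
The exponential is memoryless, so the remaining time is again Exp(λ): the condition X > 243 is irrelevant.
P(X > 144) = e^(−0.93506) ≈ 0.393.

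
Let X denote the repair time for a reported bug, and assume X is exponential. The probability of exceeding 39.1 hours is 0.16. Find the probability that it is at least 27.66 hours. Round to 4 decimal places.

0.2735

e^(−λ·39.1) = 0.16 ⇒ λ = −ln(0.16)/39.1 = 0.0468691.
P(X > 27.66) = e^(−0.0468691·27.66) = e^(−1.2964) ≈ 0.2735.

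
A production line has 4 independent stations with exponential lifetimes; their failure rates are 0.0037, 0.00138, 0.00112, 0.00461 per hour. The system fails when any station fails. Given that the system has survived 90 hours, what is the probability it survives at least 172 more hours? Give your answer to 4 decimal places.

0.1558

Time to first failure ~ Exp(Σλ) with Σλ = 0.01081.
By memorylessness, P(T > 90+172 | T > 90) = P(T > 172) = e^(−0.01081·172) ≈ 0.1558.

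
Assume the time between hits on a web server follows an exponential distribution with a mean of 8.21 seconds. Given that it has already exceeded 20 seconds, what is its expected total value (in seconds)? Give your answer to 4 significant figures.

28.21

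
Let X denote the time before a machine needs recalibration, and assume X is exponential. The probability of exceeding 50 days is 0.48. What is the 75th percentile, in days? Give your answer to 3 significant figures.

e^(−λ·50) = 0.48 ⇒ λ = −ln(0.48)/50 = 0.0146794.
75th percentile: 1 − e^(−λt) = 0.75, t = −ln(0.25)/λ = 94.4382 days.

94.4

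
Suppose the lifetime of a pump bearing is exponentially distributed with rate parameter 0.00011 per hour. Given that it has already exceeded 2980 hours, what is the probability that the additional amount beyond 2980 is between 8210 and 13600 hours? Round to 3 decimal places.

0.181

Memoryless: the residual past 2980 is again Exp(λ).
P(8210 < residual < 13600) = e^(−λ·8210) − e^(−λ·13600) = 0.40531 − 0.22402 ≈ 0.181.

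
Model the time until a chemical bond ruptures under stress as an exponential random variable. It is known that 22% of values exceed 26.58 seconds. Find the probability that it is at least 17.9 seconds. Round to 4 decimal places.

e^(−λ·26.58) = 0.22 ⇒ λ = −ln(0.22)/26.58 = 0.0569649.
P(X > 17.9) = e^(−0.0569649·17.9) = e^(−1.0197) ≈ 0.3607.

0.3607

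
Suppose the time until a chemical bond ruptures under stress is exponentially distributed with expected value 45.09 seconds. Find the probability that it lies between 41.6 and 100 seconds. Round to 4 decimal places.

The rate is λ = 1/45.09 = 0.0221779 per second.
P(41.6 < X < 100) = e^(−λ·41.6) − e^(−λ·100) = 0.39748 − 0.10885 ≈ 0.2886.

0.2886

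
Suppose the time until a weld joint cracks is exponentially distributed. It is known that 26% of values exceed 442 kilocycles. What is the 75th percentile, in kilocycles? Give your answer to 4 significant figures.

454.9

e^(−λ·442) = 0.26 ⇒ λ = −ln(0.26)/442 = 0.00304768.
75th percentile: 1 − e^(−λt) = 0.75, t = −ln(0.25)/λ = 454.869 kilocycles.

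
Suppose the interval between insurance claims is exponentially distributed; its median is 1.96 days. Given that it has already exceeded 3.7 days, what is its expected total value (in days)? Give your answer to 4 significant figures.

6.528

For an exponential, median = ln(2)/λ, so λ = ln 2 / 1.96 = 0.353647 per day.
By memorylessness, E[X | X > 3.7] = 3.7 + 1/λ = 3.7 + 2.82768 = 6.52768 days.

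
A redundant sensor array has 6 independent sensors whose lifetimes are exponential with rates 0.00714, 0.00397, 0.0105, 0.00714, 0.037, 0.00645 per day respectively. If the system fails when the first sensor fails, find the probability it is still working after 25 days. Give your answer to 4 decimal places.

The time to first failure is exponential with rate Σλ = 0.00714 + 0.00397 + 0.0105 + 0.00714 + 0.037 + 0.00645 = 0.0722.
P(min > 25) = e^(−0.0722·25) = e^(−1.805) ≈ 0.1645.

0.1645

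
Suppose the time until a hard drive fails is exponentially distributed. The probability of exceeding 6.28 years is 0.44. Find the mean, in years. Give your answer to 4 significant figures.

7.649

e^(−λ·6.28) = 0.44 ⇒ λ = −ln(0.44)/6.28 = 0.130729.
Mean = 1/λ = 7.64939 years.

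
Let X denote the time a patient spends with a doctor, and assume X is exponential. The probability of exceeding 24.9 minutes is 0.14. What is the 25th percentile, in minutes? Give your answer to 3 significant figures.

3.64

e^(−λ·24.9) = 0.14 ⇒ λ = −ln(0.14)/24.9 = 0.0789604.
25th percentile: 1 − e^(−λt) = 0.25, t = −ln(0.75)/λ = 3.64337 minutes.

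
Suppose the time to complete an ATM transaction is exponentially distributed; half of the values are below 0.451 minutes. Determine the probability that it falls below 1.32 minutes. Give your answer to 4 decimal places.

0.8685

For an exponential, median = ln(2)/λ, so λ = ln 2 / 0.451 = 1.53691 per minute.
P(X ≤ 1.32) = 1 − e^(−λ·1.32) = 1 − e^(−2.0287) ≈ 0.8685.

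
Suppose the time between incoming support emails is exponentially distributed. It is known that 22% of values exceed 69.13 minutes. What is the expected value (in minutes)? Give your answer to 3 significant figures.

e^(−λ·69.13) = 0.22 ⇒ λ = −ln(0.22)/69.13 = 0.0219026.
Mean = 1/λ = 45.6567 minutes.

45.7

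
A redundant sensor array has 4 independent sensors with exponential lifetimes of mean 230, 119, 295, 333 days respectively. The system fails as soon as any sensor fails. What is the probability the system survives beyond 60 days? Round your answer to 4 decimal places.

0.3171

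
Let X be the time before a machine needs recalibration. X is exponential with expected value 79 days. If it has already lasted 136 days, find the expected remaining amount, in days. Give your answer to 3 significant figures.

79.0

The rate is λ = 1/79 = 0.0126582 per day.
By memorylessness, the remaining amount past any threshold is again Exp(λ) with mean 1/λ = 79 days.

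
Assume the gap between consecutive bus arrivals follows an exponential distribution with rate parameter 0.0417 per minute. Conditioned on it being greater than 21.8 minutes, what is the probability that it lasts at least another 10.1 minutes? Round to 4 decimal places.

By the memoryless property, P(X > 21.8+10.1 | X > 21.8) = P(X > 10.1).
P(X > 10.1) = e^(−0.42117) ≈ 0.6563.

0.6563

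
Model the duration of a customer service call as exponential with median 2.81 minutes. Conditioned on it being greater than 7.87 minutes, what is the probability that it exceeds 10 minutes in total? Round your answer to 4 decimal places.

0.5913

For an exponential, median = ln(2)/λ, so λ = ln 2 / 2.81 = 0.246672 per minute.
The exponential is memoryless, so the remaining time is again Exp(λ): the condition X > 7.87 is irrelevant.
P(X > 2.13) = e^(−0.52541) ≈ 0.5913.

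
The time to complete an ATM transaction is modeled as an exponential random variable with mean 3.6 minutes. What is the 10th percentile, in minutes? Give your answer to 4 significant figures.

The rate is λ = 1/3.6 = 0.277778 per minute.
Set 1 − e^(−λt) = 0.1, so t = −ln(0.9)/λ = 0.10536/0.277778 ≈ 0.379298 minutes.

0.3793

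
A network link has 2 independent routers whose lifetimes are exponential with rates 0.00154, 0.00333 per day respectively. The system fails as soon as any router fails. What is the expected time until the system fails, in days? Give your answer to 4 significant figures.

The time to first failure is exponential with rate Σλ = 0.00154 + 0.00333 = 0.00487.
E[min] = 1/Σλ = 1/0.00487 = 205.339 days.

205.3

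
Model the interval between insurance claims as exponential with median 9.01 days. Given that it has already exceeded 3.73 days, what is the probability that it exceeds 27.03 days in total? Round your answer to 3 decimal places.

For an exponential, median = ln(2)/λ, so λ = ln 2 / 9.01 = 0.0769309 per day.
The exponential is memoryless, so the remaining time is again Exp(λ): the condition X > 3.73 is irrelevant.
P(X > 23.3) = e^(−1.7925) ≈ 0.167.

0.167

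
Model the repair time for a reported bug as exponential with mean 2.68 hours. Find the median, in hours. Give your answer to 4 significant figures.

The rate is λ = 1/2.68 = 0.373134 per hour.
Set 1 − e^(−λt) = 0.5, so t = −ln(0.5)/λ = 0.69315/0.373134 ≈ 1.85763 hours.

1.858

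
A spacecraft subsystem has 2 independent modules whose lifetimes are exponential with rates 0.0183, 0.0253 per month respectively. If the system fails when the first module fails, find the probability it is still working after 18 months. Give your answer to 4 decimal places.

0.4562

The time to first failure is exponential with rate Σλ = 0.0183 + 0.0253 = 0.0436.
P(min > 18) = e^(−0.0436·18) = e^(−0.7848) ≈ 0.4562.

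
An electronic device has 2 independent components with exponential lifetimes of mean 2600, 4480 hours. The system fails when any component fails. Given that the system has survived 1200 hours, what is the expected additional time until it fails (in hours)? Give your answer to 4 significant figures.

1645

First-failure rate Σλ = 1/2600 + 1/4480 = 0.00060783.
By memorylessness the expected residual is 1/Σλ = 1645.2 hours, regardless of the 1200 already elapsed.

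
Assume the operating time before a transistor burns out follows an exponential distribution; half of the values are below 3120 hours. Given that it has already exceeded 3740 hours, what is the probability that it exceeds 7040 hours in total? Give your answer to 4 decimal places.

For an exponential, median = ln(2)/λ, so λ = ln 2 / 3120 = 0.000222163 per hour.
The exponential is memoryless, so the remaining time is again Exp(λ): the condition X > 3740 is irrelevant.
P(X > 3300) = e^(−0.73314) ≈ 0.4804.

0.4804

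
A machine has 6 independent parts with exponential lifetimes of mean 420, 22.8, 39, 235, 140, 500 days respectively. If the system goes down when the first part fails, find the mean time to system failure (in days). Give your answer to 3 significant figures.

The first failure time is exponential with rate Σλ_i = 1/420 + 1/22.8 + 1/39 + 1/235 + 1/140 + 1/500 = 0.0852798 per day.
E[min] = 1/Σλ = 1/0.0852798 = 11.7261 days.

11.7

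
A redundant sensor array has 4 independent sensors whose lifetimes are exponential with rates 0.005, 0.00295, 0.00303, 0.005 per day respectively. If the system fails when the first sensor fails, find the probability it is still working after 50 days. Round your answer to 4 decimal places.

0.4498

The time to first failure is exponential with rate Σλ = 0.005 + 0.00295 + 0.00303 + 0.005 = 0.01598.
P(min > 50) = e^(−0.01598·50) = e^(−0.799) ≈ 0.4498.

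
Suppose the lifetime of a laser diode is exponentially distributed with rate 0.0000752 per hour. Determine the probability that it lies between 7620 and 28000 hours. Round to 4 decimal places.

0.4420

P(7620 < X < 28000) = e^(−λ·7620) − e^(−λ·28000) = 0.56382 − 0.12177 ≈ 0.4420.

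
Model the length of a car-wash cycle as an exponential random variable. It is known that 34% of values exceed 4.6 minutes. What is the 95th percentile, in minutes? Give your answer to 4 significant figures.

12.77

e^(−λ·4.6) = 0.34 ⇒ λ = −ln(0.34)/4.6 = 0.234524.
95th percentile: 1 − e^(−λt) = 0.95, t = −ln(0.05)/λ = 12.7737 minutes.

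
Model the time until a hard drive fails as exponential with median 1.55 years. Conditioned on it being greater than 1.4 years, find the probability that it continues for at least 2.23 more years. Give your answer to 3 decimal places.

For an exponential, median = ln(2)/λ, so λ = ln 2 / 1.55 = 0.447192 per year.
By the memoryless property, P(X > 1.4+2.23 | X > 1.4) = P(X > 2.23).
P(X > 2.23) = e^(−0.99724) ≈ 0.369.

0.369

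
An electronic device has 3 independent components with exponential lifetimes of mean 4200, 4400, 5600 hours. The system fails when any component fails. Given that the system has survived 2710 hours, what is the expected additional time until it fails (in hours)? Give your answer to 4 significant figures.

First-failure rate Σλ = 1/4200 + 1/4400 + 1/5600 = 0.000643939.
By memorylessness the expected residual is 1/Σλ = 1552.94 hours, regardless of the 2710 already elapsed.

1553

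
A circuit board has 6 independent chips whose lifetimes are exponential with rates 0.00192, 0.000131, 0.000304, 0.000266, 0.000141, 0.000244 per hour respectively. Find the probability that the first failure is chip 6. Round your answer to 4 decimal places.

0.0812

The time to first failure is exponential with rate Σλ = 0.00192 + 0.000131 + 0.000304 + 0.000266 + 0.000141 + 0.000244 = 0.003006.
P(chip 6 first) = λ_6/Σλ = 0.000244/0.003006 ≈ 0.0812.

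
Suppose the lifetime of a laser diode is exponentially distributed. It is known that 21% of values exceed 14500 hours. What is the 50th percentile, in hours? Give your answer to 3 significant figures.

e^(−λ·14500) = 0.21 ⇒ λ = −ln(0.21)/14500 = 0.000107631.
50th percentile: 1 − e^(−λt) = 0.5, t = −ln(0.5)/λ = 6440.04 hours.

6440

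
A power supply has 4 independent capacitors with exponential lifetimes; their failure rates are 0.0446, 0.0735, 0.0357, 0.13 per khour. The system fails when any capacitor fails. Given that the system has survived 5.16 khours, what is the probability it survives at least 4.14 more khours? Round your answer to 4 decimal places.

0.3088

Time to first failure ~ Exp(Σλ) with Σλ = 0.2838.
By memorylessness, P(T > 5.16+4.14 | T > 5.16) = P(T > 4.14) = e^(−0.2838·4.14) ≈ 0.3088.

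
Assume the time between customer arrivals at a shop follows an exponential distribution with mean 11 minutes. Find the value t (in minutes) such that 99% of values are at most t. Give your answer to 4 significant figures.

The rate is λ = 1/11 = 0.0909091 per minute.
Set 1 − e^(−λt) = 0.99, so t = −ln(0.01)/λ = 4.6052/0.0909091 ≈ 50.6569 minutes.

50.66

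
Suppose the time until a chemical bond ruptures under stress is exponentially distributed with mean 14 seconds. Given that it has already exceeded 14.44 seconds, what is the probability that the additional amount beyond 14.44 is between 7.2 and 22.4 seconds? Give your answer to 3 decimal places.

0.396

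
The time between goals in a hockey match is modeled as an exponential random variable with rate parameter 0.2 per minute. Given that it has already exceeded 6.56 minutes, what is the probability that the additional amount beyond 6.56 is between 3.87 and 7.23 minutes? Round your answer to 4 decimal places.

Memoryless: the residual past 6.56 is again Exp(λ).
P(3.87 < residual < 7.23) = e^(−λ·3.87) − e^(−λ·7.23) = 0.46116 − 0.23551 ≈ 0.2257.

0.2257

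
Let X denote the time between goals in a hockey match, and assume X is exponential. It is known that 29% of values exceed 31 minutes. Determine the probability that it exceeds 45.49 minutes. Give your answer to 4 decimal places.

e^(−λ·31) = 0.29 ⇒ λ = −ln(0.29)/31 = 0.0399314.
P(X > 45.49) = e^(−0.0399314·45.49) = e^(−1.8165) ≈ 0.1626.

0.1626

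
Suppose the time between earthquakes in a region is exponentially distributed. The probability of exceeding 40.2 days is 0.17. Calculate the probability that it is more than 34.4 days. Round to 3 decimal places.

0.220

e^(−λ·40.2) = 0.17 ⇒ λ = −ln(0.17)/40.2 = 0.0440785.
P(X > 34.4) = e^(−0.0440785·34.4) = e^(−1.5163) ≈ 0.220.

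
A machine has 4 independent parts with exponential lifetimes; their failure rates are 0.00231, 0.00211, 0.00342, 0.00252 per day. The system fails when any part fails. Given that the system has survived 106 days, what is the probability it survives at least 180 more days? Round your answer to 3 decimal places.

Time to first failure ~ Exp(Σλ) with Σλ = 0.01036.
By memorylessness, P(T > 106+180 | T > 106) = P(T > 180) = e^(−0.01036·180) ≈ 0.155.

0.155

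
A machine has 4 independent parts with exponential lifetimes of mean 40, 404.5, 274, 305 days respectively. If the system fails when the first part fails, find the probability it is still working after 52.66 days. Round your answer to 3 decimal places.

0.163

The first failure time is exponential with rate Σλ_i = 1/40 + 1/404.5 + 1/274 + 1/305 = 0.0344005 per day.
P(min > 52.66) = e^(−0.0344005·52.66) = e^(−1.8115) ≈ 0.163.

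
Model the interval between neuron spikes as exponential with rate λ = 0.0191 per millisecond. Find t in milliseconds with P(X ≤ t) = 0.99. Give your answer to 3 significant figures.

Set 1 − e^(−λt) = 0.99, so t = −ln(0.01)/λ = 4.6052/0.0191 ≈ 241.108 milliseconds.

241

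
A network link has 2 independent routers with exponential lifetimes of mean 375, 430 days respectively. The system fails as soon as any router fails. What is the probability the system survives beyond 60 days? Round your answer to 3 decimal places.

0.741

The first failure time is exponential with rate Σλ_i = 1/375 + 1/430 = 0.00499225 per day.
P(min > 60) = e^(−0.00499225·60) = e^(−0.29953) ≈ 0.741.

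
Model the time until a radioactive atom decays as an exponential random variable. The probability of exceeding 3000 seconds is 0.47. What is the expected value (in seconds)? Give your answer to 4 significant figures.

3973

e^(−λ·3000) = 0.47 ⇒ λ = −ln(0.47)/3000 = 0.000251674.
Mean = 1/λ = 3973.39 seconds.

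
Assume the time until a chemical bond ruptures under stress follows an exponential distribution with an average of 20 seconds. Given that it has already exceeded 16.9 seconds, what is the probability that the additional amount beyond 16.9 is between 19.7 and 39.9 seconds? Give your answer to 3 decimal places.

0.237

The rate is λ = 1/20 = 0.05 per second.
Memoryless: the residual past 16.9 is again Exp(λ).
P(19.7 < residual < 39.9) = e^(−λ·19.7) − e^(−λ·39.9) = 0.37344 − 0.13601 ≈ 0.237.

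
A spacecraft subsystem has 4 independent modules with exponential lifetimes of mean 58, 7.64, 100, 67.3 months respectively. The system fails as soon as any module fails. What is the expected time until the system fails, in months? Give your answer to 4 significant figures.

5.781

The first failure time is exponential with rate Σλ_i = 1/58 + 1/7.64 + 1/100 + 1/67.3 = 0.17299 per month.
E[min] = 1/Σλ = 1/0.17299 = 5.78067 months.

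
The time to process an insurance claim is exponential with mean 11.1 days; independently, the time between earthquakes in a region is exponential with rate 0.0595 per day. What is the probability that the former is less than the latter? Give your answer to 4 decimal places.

0.6022

λ_1 = 1/11.1 = 0.0900901, λ_2 = 0.0595.
For independent exponentials, P(the former < the latter) = λ_1/(λ_1+λ_2) = 0.0900901/0.14959 ≈ 0.6022.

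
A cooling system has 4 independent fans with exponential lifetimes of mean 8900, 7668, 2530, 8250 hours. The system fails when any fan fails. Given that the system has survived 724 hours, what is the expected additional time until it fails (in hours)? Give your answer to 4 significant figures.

First-failure rate Σλ = 1/8900 + 1/7668 + 1/2530 + 1/8250 = 0.000759241.
By memorylessness the expected residual is 1/Σλ = 1317.11 hours, regardless of the 724 already elapsed.

1317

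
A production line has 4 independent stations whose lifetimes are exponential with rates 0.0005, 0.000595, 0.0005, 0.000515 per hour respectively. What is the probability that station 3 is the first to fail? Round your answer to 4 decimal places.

0.2370

The time to first failure is exponential with rate Σλ = 0.0005 + 0.000595 + 0.0005 + 0.000515 = 0.00211.
P(station 3 first) = λ_3/Σλ = 0.0005/0.00211 ≈ 0.2370.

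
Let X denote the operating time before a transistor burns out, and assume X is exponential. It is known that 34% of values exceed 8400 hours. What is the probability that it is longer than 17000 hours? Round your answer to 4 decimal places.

0.1127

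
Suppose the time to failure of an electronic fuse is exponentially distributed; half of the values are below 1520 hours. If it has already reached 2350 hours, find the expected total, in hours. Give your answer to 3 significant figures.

For an exponential, median = ln(2)/λ, so λ = ln 2 / 1520 = 0.000456018 per hour.
By memorylessness, E[X | X > 2350] = 2350 + 1/λ = 2350 + 2192.9 = 4542.9 hours.

4540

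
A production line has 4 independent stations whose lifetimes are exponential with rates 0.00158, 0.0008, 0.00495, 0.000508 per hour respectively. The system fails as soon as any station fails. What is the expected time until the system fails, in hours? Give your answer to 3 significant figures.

128

The time to first failure is exponential with rate Σλ = 0.00158 + 0.0008 + 0.00495 + 0.000508 = 0.007838.
E[min] = 1/Σλ = 1/0.007838 = 127.584 hours.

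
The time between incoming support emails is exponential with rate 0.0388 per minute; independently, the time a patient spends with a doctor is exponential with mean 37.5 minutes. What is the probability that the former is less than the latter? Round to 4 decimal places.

0.5927

λ_1 = 0.0388, λ_2 = 1/37.5 = 0.0266667.
For independent exponentials, P(the former < the latter) = λ_1/(λ_1+λ_2) = 0.0388/0.0654667 ≈ 0.5927.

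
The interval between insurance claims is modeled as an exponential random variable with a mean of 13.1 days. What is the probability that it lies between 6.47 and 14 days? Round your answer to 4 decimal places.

The rate is λ = 1/13.1 = 0.0763359 per day.
P(6.47 < X < 14) = e^(−λ·6.47) − e^(−λ·14) = 0.61025 − 0.34345 ≈ 0.2668.

0.2668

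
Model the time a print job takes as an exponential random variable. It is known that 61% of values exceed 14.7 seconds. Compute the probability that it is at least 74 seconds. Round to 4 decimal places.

e^(−λ·14.7) = 0.61 ⇒ λ = −ln(0.61)/14.7 = 0.0336256.
P(X > 74) = e^(−0.0336256·74) = e^(−2.4883) ≈ 0.0831.

0.0831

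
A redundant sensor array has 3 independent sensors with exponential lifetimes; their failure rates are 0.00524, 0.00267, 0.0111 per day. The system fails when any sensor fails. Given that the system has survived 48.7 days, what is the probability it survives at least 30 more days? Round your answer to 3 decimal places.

Time to first failure ~ Exp(Σλ) with Σλ = 0.01901.
By memorylessness, P(T > 48.7+30 | T > 48.7) = P(T > 30) = e^(−0.01901·30) ≈ 0.565.

0.565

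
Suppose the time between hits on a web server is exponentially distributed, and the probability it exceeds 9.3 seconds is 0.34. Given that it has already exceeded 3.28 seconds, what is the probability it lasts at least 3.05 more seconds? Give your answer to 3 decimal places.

0.702

From e^(−λ·9.3) = 0.34, λ = −ln(0.34)/9.3 = 0.116001.
Memoryless: P(X > 3.28+3.05 | X > 3.28) = P(X > 3.05) = e^(−0.116001·3.05) ≈ 0.702.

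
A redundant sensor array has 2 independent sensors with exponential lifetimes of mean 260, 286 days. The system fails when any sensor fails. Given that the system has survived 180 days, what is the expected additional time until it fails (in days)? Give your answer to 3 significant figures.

First-failure rate Σλ = 1/260 + 1/286 = 0.00734266.
By memorylessness the expected residual is 1/Σλ = 136.19 days, regardless of the 180 already elapsed.

136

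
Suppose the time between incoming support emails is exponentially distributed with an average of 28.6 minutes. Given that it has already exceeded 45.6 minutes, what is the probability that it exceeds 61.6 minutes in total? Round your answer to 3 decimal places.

0.572

The rate is λ = 1/28.6 = 0.034965 per minute.
P(X > s+t | X > s) = e^(−λ(s+t))/e^(−λs) = e^(−λt), independent of s = 45.6.
P(X > 16) = e^(−0.55944) ≈ 0.572.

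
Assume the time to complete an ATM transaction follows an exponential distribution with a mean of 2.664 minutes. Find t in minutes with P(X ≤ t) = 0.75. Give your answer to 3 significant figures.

The rate is λ = 1/2.664 = 0.375375 per minute.
Set 1 − e^(−λt) = 0.75, so t = −ln(0.25)/λ = 1.3863/0.375375 ≈ 3.69309 minutes.

3.69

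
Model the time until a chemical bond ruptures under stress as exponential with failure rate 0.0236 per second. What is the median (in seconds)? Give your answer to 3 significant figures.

Set 1 − e^(−λt) = 0.5, so t = −ln(0.5)/λ = 0.69315/0.0236 ≈ 29.3706 seconds.

29.4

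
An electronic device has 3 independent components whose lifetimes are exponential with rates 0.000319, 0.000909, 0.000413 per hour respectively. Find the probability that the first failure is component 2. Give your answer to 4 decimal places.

0.5539

The time to first failure is exponential with rate Σλ = 0.000319 + 0.000909 + 0.000413 = 0.001641.
P(component 2 first) = λ_2/Σλ = 0.000909/0.001641 ≈ 0.5539.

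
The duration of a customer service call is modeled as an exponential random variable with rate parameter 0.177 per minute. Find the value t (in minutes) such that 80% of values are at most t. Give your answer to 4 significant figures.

9.093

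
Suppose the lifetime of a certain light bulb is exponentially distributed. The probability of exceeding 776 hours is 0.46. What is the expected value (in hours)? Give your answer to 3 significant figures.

999

e^(−λ·776) = 0.46 ⇒ λ = −ln(0.46)/776 = 0.00100068.
Mean = 1/λ = 999.319 hours.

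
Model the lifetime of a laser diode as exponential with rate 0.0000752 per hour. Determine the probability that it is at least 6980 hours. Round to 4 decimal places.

0.5916

P(X > 6980) = e^(−λ·6980) = e^(−0.5249) ≈ 0.5916.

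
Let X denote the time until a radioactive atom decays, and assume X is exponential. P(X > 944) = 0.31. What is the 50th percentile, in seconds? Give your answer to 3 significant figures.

e^(−λ·944) = 0.31 ⇒ λ = −ln(0.31)/944 = 0.00124066.
50th percentile: 1 − e^(−λt) = 0.5, t = −ln(0.5)/λ = 558.692 seconds.

559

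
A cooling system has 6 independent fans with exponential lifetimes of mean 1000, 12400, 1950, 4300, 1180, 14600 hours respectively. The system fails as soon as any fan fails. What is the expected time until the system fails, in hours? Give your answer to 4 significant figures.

364.7

The first failure time is exponential with rate Σλ_i = 1/1000 + 1/12400 + 1/1950 + 1/4300 + 1/1180 + 1/14600 = 0.00274197 per hour.
E[min] = 1/Σλ = 1/0.00274197 = 364.701 hours.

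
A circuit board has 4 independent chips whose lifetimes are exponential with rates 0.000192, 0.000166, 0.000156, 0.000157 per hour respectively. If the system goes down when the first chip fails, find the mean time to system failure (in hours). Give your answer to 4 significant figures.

The time to first failure is exponential with rate Σλ = 0.000192 + 0.000166 + 0.000156 + 0.000157 = 0.000671.
E[min] = 1/Σλ = 1/0.000671 = 1490.31 hours.

1490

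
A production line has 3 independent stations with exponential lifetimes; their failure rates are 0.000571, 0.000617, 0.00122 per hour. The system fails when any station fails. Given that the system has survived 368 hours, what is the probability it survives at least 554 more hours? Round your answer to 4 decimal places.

0.2634

Time to first failure ~ Exp(Σλ) with Σλ = 0.002408.
By memorylessness, P(T > 368+554 | T > 368) = P(T > 554) = e^(−0.002408·554) ≈ 0.2634.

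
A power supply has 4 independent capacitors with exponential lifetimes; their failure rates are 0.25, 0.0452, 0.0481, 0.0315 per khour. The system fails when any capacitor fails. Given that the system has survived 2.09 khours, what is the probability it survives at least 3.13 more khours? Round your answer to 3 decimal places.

Time to first failure ~ Exp(Σλ) with Σλ = 0.3748.
By memorylessness, P(T > 2.09+3.13 | T > 2.09) = P(T > 3.13) = e^(−0.3748·3.13) ≈ 0.309.

0.309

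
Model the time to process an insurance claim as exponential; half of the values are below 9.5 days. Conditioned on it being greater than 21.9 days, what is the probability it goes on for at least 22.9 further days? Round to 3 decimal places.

0.188

For an exponential, median = ln(2)/λ, so λ = ln 2 / 9.5 = 0.0729629 per day.
By the memoryless property, P(X > 21.9+22.9 | X > 21.9) = P(X > 22.9).
P(X > 22.9) = e^(−1.6708) ≈ 0.188.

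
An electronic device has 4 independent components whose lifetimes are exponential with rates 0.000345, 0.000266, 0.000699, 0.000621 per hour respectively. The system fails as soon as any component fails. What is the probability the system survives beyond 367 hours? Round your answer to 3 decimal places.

The time to first failure is exponential with rate Σλ = 0.000345 + 0.000266 + 0.000699 + 0.000621 = 0.001931.
P(min > 367) = e^(−0.001931·367) = e^(−0.70868) ≈ 0.492.

0.492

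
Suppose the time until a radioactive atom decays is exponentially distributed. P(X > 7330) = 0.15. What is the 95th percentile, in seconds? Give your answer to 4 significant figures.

11570

e^(−λ·7330) = 0.15 ⇒ λ = −ln(0.15)/7330 = 0.000258816.
95th percentile: 1 − e^(−λt) = 0.95, t = −ln(0.05)/λ = 11574.8 seconds.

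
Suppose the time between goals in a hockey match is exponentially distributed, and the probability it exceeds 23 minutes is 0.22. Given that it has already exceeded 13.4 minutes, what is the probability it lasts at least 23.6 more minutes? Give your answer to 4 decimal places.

From e^(−λ·23) = 0.22, λ = −ln(0.22)/23 = 0.0658316.
Memoryless: P(X > 13.4+23.6 | X > 13.4) = P(X > 23.6) = e^(−0.0658316·23.6) ≈ 0.2115.

0.2115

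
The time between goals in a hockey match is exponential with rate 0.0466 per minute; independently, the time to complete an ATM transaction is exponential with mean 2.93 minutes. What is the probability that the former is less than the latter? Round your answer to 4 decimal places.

λ_1 = 0.0466, λ_2 = 1/2.93 = 0.341297.
For independent exponentials, P(the former < the latter) = λ_1/(λ_1+λ_2) = 0.0466/0.387897 ≈ 0.1201.

0.1201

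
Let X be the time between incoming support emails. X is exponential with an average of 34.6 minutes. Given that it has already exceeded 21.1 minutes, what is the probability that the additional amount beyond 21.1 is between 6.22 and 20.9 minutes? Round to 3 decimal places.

The rate is λ = 1/34.6 = 0.0289017 per minute.
Memoryless: the residual past 21.1 is again Exp(λ).
P(6.22 < residual < 20.9) = e^(−λ·6.22) − e^(−λ·20.9) = 0.83546 − 0.54660 ≈ 0.289.

0.289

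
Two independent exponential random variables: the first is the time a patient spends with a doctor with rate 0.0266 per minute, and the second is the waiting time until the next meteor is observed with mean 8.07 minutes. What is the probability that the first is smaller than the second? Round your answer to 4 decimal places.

λ_1 = 0.0266, λ_2 = 1/8.07 = 0.123916.
For independent exponentials, P(the first < the second) = λ_1/(λ_1+λ_2) = 0.0266/0.150516 ≈ 0.1767.

0.1767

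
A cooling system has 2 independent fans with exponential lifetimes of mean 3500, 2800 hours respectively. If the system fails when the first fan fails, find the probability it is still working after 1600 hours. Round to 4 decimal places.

0.3575

The first failure time is exponential with rate Σλ_i = 1/3500 + 1/2800 = 0.000642857 per hour.
P(min > 1600) = e^(−0.000642857·1600) = e^(−1.0286) ≈ 0.3575.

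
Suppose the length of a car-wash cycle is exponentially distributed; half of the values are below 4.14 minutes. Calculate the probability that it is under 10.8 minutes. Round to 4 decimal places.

For an exponential, median = ln(2)/λ, so λ = ln 2 / 4.14 = 0.167427 per minute.
P(X ≤ 10.8) = 1 − e^(−λ·10.8) = 1 − e^(−1.8082) ≈ 0.8361.

0.8361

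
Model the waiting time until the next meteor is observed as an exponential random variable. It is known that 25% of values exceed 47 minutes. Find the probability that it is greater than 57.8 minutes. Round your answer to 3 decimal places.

0.182

e^(−λ·47) = 0.25 ⇒ λ = −ln(0.25)/47 = 0.0294956.
P(X > 57.8) = e^(−0.0294956·57.8) = e^(−1.7048) ≈ 0.182.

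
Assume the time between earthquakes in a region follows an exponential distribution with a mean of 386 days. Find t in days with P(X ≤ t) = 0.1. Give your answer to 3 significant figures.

40.7

The rate is λ = 1/386 = 0.00259067 per day.
Set 1 − e^(−λt) = 0.1, so t = −ln(0.9)/λ = 0.10536/0.00259067 ≈ 40.6692 days.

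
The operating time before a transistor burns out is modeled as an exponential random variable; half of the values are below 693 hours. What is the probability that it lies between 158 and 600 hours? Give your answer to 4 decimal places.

For an exponential, median = ln(2)/λ, so λ = ln 2 / 693 = 0.00100021 per hour.
P(158 < X < 600) = e^(−λ·158) − e^(−λ·600) = 0.85382 − 0.54874 ≈ 0.3051.

0.3051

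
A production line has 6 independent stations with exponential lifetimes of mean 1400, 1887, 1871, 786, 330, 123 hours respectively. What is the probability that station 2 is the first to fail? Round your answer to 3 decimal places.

0.037

Rates: λ_i = 1/mean_i → 0.000714286, 0.000529942, 0.000534474, 0.00127226, 0.0030303, 0.00813008; Σλ = 0.0142113.
P(station 2 first) = λ_2/Σλ = 0.000529942/0.0142113 ≈ 0.037.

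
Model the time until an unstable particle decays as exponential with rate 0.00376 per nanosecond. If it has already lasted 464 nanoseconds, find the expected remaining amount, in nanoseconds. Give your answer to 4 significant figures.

By memorylessness, the remaining amount past any threshold is again Exp(λ) with mean 1/λ = 265.957 nanoseconds.

266.0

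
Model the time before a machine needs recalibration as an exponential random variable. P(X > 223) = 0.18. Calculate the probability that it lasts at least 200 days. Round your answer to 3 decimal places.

e^(−λ·223) = 0.18 ⇒ λ = −ln(0.18)/223 = 0.00768968.
P(X > 200) = e^(−0.00768968·200) = e^(−1.5379) ≈ 0.215.

0.215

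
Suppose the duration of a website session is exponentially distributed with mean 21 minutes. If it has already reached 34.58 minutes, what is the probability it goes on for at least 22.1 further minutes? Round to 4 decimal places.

The rate is λ = 1/21 = 0.047619 per minute.
The exponential is memoryless, so the remaining time is again Exp(λ): the condition X > 34.58 is irrelevant.
P(X > 22.1) = e^(−1.0524) ≈ 0.3491.

0.3491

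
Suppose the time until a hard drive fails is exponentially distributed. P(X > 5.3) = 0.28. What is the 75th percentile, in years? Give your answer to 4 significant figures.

5.772

e^(−λ·5.3) = 0.28 ⇒ λ = −ln(0.28)/5.3 = 0.240182.
75th percentile: 1 − e^(−λt) = 0.75, t = −ln(0.25)/λ = 5.77184 years.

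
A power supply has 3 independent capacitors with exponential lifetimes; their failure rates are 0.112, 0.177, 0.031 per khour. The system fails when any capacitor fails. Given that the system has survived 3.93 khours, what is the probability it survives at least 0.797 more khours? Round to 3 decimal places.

0.775

Time to first failure ~ Exp(Σλ) with Σλ = 0.32.
By memorylessness, P(T > 3.93+0.797 | T > 3.93) = P(T > 0.797) = e^(−0.32·0.797) ≈ 0.775.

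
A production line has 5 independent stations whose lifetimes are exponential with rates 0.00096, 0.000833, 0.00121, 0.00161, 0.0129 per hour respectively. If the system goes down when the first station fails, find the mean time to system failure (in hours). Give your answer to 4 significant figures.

57.10

The time to first failure is exponential with rate Σλ = 0.00096 + 0.000833 + 0.00121 + 0.00161 + 0.0129 = 0.017513.
E[min] = 1/Σλ = 1/0.017513 = 57.1004 hours.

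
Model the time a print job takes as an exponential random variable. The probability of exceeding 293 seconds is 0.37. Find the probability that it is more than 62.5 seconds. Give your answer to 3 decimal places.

0.809

e^(−λ·293) = 0.37 ⇒ λ = −ln(0.37)/293 = 0.00339335.
P(X > 62.5) = e^(−0.00339335·62.5) = e^(−0.21208) ≈ 0.809.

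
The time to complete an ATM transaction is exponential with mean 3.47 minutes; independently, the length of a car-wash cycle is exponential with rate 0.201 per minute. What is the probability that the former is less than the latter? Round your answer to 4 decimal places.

0.5891

λ_1 = 1/3.47 = 0.288184, λ_2 = 0.201.
For independent exponentials, P(the former < the latter) = λ_1/(λ_1+λ_2) = 0.288184/0.489184 ≈ 0.5891.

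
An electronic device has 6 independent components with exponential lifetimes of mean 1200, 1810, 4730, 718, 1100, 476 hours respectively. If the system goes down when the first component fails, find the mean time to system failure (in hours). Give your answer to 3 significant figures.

167

The first failure time is exponential with rate Σλ_i = 1/1200 + 1/1810 + 1/4730 + 1/718 + 1/1100 + 1/476 = 0.00599992 per hour.
E[min] = 1/Σλ = 1/0.00599992 = 166.669 hours.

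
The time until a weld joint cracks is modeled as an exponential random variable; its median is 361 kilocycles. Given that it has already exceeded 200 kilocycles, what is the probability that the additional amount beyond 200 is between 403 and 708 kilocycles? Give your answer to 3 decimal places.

0.204

For an exponential, median = ln(2)/λ, so λ = ln 2 / 361 = 0.00192008 per kilocycle.
Memoryless: the residual past 200 is again Exp(λ).
P(403 < residual < 708) = e^(−λ·403) − e^(−λ·708) = 0.46126 − 0.25681 ≈ 0.204.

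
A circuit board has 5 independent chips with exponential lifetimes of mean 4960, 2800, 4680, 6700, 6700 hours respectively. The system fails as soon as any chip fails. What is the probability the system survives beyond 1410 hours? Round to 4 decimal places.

0.2209

The first failure time is exponential with rate Σλ_i = 1/4960 + 1/2800 + 1/4680 + 1/6700 + 1/6700 = 0.00107094 per hour.
P(min > 1410) = e^(−0.00107094·1410) = e^(−1.51) ≈ 0.2209.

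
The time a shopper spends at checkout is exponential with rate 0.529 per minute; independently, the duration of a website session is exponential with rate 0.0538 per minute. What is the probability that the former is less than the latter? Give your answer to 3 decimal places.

0.908

λ_1 = 0.529, λ_2 = 0.0538.
For independent exponentials, P(the former < the latter) = λ_1/(λ_1+λ_2) = 0.529/0.5828 ≈ 0.908.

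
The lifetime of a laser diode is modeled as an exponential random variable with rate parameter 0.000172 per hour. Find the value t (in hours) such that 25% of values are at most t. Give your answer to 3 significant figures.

1670

Set 1 − e^(−λt) = 0.25, so t = −ln(0.75)/λ = 0.28768/0.000172 ≈ 1672.57 hours.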